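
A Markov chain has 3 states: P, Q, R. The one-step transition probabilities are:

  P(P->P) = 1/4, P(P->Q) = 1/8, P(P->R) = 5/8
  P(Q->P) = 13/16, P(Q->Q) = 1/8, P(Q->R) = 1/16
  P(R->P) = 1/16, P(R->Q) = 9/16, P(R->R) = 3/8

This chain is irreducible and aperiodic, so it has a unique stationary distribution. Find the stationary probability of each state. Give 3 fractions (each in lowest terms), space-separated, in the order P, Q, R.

Answer: 131/383 110/383 142/383

Derivation:
The stationary distribution satisfies pi = pi * P, i.e.:
  pi_P = 1/4*pi_P + 13/16*pi_Q + 1/16*pi_R
  pi_Q = 1/8*pi_P + 1/8*pi_Q + 9/16*pi_R
  pi_R = 5/8*pi_P + 1/16*pi_Q + 3/8*pi_R
with normalization: pi_P + pi_Q + pi_R = 1.

Using the first 2 balance equations plus normalization, the linear system A*pi = b is:
  [-3/4, 13/16, 1/16] . pi = 0
  [1/8, -7/8, 9/16] . pi = 0
  [1, 1, 1] . pi = 1

Solving yields:
  pi_P = 131/383
  pi_Q = 110/383
  pi_R = 142/383

Verification (pi * P):
  131/383*1/4 + 110/383*13/16 + 142/383*1/16 = 131/383 = pi_P  (ok)
  131/383*1/8 + 110/383*1/8 + 142/383*9/16 = 110/383 = pi_Q  (ok)
  131/383*5/8 + 110/383*1/16 + 142/383*3/8 = 142/383 = pi_R  (ok)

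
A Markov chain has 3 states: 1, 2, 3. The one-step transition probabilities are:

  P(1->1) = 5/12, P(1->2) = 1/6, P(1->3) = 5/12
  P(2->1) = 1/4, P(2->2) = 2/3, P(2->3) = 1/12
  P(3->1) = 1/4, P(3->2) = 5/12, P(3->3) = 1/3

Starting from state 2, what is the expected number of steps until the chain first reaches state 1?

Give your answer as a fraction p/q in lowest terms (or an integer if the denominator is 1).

Let h_i = expected steps to first reach 1 from state i.
Boundary: h_1 = 0.
First-step equations for the other states:
  h_2 = 1 + 1/4*h_1 + 2/3*h_2 + 1/12*h_3
  h_3 = 1 + 1/4*h_1 + 5/12*h_2 + 1/3*h_3

Substituting h_1 = 0 and rearranging gives the linear system (I - Q) h = 1:
  [1/3, -1/12] . (h_2, h_3) = 1
  [-5/12, 2/3] . (h_2, h_3) = 1

Solving yields:
  h_2 = 4
  h_3 = 4

Starting state is 2, so the expected hitting time is h_2 = 4.

Answer: 4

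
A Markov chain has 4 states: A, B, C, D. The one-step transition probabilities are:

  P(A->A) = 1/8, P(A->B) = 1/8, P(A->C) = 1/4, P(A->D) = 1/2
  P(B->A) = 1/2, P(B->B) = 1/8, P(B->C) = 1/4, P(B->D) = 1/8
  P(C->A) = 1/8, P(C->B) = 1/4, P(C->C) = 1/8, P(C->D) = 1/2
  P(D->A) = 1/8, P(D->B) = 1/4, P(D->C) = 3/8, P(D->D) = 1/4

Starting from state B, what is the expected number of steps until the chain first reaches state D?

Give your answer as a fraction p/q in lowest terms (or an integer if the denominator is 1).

Let h_i = expected steps to first reach D from state i.
Boundary: h_D = 0.
First-step equations for the other states:
  h_A = 1 + 1/8*h_A + 1/8*h_B + 1/4*h_C + 1/2*h_D
  h_B = 1 + 1/2*h_A + 1/8*h_B + 1/4*h_C + 1/8*h_D
  h_C = 1 + 1/8*h_A + 1/4*h_B + 1/8*h_C + 1/2*h_D

Substituting h_D = 0 and rearranging gives the linear system (I - Q) h = 1:
  [7/8, -1/8, -1/4] . (h_A, h_B, h_C) = 1
  [-1/2, 7/8, -1/4] . (h_A, h_B, h_C) = 1
  [-1/8, -1/4, 7/8] . (h_A, h_B, h_C) = 1

Solving yields:
  h_A = 192/85
  h_B = 264/85
  h_C = 40/17

Starting state is B, so the expected hitting time is h_B = 264/85.

Answer: 264/85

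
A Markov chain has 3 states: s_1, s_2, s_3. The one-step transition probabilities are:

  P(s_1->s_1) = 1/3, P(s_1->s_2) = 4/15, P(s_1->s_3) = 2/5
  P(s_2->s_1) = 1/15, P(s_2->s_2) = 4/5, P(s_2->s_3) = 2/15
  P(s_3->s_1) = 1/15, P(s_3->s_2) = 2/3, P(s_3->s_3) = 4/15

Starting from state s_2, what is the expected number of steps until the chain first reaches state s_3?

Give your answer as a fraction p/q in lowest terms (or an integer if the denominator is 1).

Answer: 165/26

Derivation:
Let h_i = expected steps to first reach s_3 from state i.
Boundary: h_s_3 = 0.
First-step equations for the other states:
  h_s_1 = 1 + 1/3*h_s_1 + 4/15*h_s_2 + 2/5*h_s_3
  h_s_2 = 1 + 1/15*h_s_1 + 4/5*h_s_2 + 2/15*h_s_3

Substituting h_s_3 = 0 and rearranging gives the linear system (I - Q) h = 1:
  [2/3, -4/15] . (h_s_1, h_s_2) = 1
  [-1/15, 1/5] . (h_s_1, h_s_2) = 1

Solving yields:
  h_s_1 = 105/26
  h_s_2 = 165/26

Starting state is s_2, so the expected hitting time is h_s_2 = 165/26.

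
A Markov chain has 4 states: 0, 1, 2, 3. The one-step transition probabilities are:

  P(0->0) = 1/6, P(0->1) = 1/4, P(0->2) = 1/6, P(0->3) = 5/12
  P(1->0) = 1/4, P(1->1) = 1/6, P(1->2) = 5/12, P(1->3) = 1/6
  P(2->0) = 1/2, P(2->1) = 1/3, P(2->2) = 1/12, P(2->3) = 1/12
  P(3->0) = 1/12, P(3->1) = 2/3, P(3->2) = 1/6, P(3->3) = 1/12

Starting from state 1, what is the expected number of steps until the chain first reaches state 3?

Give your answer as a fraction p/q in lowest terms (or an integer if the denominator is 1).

Let h_i = expected steps to first reach 3 from state i.
Boundary: h_3 = 0.
First-step equations for the other states:
  h_0 = 1 + 1/6*h_0 + 1/4*h_1 + 1/6*h_2 + 5/12*h_3
  h_1 = 1 + 1/4*h_0 + 1/6*h_1 + 5/12*h_2 + 1/6*h_3
  h_2 = 1 + 1/2*h_0 + 1/3*h_1 + 1/12*h_2 + 1/12*h_3

Substituting h_3 = 0 and rearranging gives the linear system (I - Q) h = 1:
  [5/6, -1/4, -1/6] . (h_0, h_1, h_2) = 1
  [-1/4, 5/6, -5/12] . (h_0, h_1, h_2) = 1
  [-1/2, -1/3, 11/12] . (h_0, h_1, h_2) = 1

Solving yields:
  h_0 = 664/189
  h_1 = 124/27
  h_2 = 884/189

Starting state is 1, so the expected hitting time is h_1 = 124/27.

Answer: 124/27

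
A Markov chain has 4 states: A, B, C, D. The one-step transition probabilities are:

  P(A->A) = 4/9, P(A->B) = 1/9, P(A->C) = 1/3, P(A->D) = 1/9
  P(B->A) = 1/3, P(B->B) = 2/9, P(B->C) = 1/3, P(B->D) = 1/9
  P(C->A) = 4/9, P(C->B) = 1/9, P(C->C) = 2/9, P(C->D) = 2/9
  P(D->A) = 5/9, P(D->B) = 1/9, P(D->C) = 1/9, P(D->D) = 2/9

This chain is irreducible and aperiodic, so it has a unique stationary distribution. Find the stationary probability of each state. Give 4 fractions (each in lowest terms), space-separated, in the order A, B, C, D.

Answer: 147/328 1/8 11/41 13/82

Derivation:
The stationary distribution satisfies pi = pi * P, i.e.:
  pi_A = 4/9*pi_A + 1/3*pi_B + 4/9*pi_C + 5/9*pi_D
  pi_B = 1/9*pi_A + 2/9*pi_B + 1/9*pi_C + 1/9*pi_D
  pi_C = 1/3*pi_A + 1/3*pi_B + 2/9*pi_C + 1/9*pi_D
  pi_D = 1/9*pi_A + 1/9*pi_B + 2/9*pi_C + 2/9*pi_D
with normalization: pi_A + pi_B + pi_C + pi_D = 1.

Using the first 3 balance equations plus normalization, the linear system A*pi = b is:
  [-5/9, 1/3, 4/9, 5/9] . pi = 0
  [1/9, -7/9, 1/9, 1/9] . pi = 0
  [1/3, 1/3, -7/9, 1/9] . pi = 0
  [1, 1, 1, 1] . pi = 1

Solving yields:
  pi_A = 147/328
  pi_B = 1/8
  pi_C = 11/41
  pi_D = 13/82

Verification (pi * P):
  147/328*4/9 + 1/8*1/3 + 11/41*4/9 + 13/82*5/9 = 147/328 = pi_A  (ok)
  147/328*1/9 + 1/8*2/9 + 11/41*1/9 + 13/82*1/9 = 1/8 = pi_B  (ok)
  147/328*1/3 + 1/8*1/3 + 11/41*2/9 + 13/82*1/9 = 11/41 = pi_C  (ok)
  147/328*1/9 + 1/8*1/9 + 11/41*2/9 + 13/82*2/9 = 13/82 = pi_D  (ok)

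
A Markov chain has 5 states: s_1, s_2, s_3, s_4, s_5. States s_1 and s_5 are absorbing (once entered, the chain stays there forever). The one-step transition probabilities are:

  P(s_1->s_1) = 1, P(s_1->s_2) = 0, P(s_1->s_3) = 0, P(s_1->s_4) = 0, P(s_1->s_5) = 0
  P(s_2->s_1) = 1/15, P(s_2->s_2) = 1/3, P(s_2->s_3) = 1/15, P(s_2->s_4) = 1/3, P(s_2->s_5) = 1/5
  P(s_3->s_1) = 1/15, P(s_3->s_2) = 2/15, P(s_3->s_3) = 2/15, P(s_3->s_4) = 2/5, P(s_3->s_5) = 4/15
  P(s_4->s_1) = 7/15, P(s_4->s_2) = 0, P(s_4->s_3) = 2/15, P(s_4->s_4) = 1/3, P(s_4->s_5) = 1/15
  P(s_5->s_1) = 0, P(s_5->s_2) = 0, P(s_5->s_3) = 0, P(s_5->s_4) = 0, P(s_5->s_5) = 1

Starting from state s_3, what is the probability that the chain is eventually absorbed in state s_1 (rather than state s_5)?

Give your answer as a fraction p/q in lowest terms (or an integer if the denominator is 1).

Let a_i = P(absorbed in s_1 | start in state i).
Boundary conditions: a_s_1 = 1, a_s_5 = 0.
For each transient state i, a_i = sum_j P(i->j) * a_j:
  a_s_2 = 1/15*a_s_1 + 1/3*a_s_2 + 1/15*a_s_3 + 1/3*a_s_4 + 1/5*a_s_5
  a_s_3 = 1/15*a_s_1 + 2/15*a_s_2 + 2/15*a_s_3 + 2/5*a_s_4 + 4/15*a_s_5
  a_s_4 = 7/15*a_s_1 + 0*a_s_2 + 2/15*a_s_3 + 1/3*a_s_4 + 1/15*a_s_5

Substituting a_s_1 = 1 and a_s_5 = 0, rearrange to (I - Q) a = r where r[i] = P(i -> s_1):
  [2/3, -1/15, -1/3] . (a_s_2, a_s_3, a_s_4) = 1/15
  [-2/15, 13/15, -2/5] . (a_s_2, a_s_3, a_s_4) = 1/15
  [0, -2/15, 2/3] . (a_s_2, a_s_3, a_s_4) = 7/15

Solving yields:
  a_s_2 = 127/228
  a_s_3 = 61/114
  a_s_4 = 46/57

Starting state is s_3, so the absorption probability is a_s_3 = 61/114.

Answer: 61/114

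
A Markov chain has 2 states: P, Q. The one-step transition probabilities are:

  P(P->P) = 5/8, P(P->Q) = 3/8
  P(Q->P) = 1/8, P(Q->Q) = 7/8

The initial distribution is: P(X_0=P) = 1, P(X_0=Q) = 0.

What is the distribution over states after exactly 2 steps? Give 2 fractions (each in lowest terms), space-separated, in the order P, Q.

Propagating the distribution step by step (d_{t+1} = d_t * P):
d_0 = (P=1, Q=0)
  d_1[P] = 1*5/8 + 0*1/8 = 5/8
  d_1[Q] = 1*3/8 + 0*7/8 = 3/8
d_1 = (P=5/8, Q=3/8)
  d_2[P] = 5/8*5/8 + 3/8*1/8 = 7/16
  d_2[Q] = 5/8*3/8 + 3/8*7/8 = 9/16
d_2 = (P=7/16, Q=9/16)

Answer: 7/16 9/16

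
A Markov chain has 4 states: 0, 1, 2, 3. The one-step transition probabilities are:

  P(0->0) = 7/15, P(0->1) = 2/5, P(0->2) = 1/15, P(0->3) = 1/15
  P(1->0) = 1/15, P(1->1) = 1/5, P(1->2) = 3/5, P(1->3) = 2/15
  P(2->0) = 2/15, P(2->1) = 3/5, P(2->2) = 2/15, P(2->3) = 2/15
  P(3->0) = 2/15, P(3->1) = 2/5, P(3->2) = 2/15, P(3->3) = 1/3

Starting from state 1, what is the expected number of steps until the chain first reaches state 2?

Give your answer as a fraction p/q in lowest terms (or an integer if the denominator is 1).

Let h_i = expected steps to first reach 2 from state i.
Boundary: h_2 = 0.
First-step equations for the other states:
  h_0 = 1 + 7/15*h_0 + 2/5*h_1 + 1/15*h_2 + 1/15*h_3
  h_1 = 1 + 1/15*h_0 + 1/5*h_1 + 3/5*h_2 + 2/15*h_3
  h_3 = 1 + 2/15*h_0 + 2/5*h_1 + 2/15*h_2 + 1/3*h_3

Substituting h_2 = 0 and rearranging gives the linear system (I - Q) h = 1:
  [8/15, -2/5, -1/15] . (h_0, h_1, h_3) = 1
  [-1/15, 4/5, -2/15] . (h_0, h_1, h_3) = 1
  [-2/15, -2/5, 2/3] . (h_0, h_1, h_3) = 1

Solving yields:
  h_0 = 99/25
  h_1 = 109/50
  h_3 = 18/5

Starting state is 1, so the expected hitting time is h_1 = 109/50.

Answer: 109/50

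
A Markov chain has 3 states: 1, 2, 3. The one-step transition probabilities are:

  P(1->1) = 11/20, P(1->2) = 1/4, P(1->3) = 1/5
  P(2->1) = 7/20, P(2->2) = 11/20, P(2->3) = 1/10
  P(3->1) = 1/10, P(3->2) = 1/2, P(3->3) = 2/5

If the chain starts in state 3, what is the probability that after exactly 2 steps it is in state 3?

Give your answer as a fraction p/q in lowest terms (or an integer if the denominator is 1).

Answer: 23/100

Derivation:
Computing P^2 by repeated multiplication:
P^1 =
  1: [11/20, 1/4, 1/5]
  2: [7/20, 11/20, 1/10]
  3: [1/10, 1/2, 2/5]
P^2 =
  1: [41/100, 3/8, 43/200]
  2: [79/200, 11/25, 33/200]
  3: [27/100, 1/2, 23/100]

(P^2)[3 -> 3] = 23/100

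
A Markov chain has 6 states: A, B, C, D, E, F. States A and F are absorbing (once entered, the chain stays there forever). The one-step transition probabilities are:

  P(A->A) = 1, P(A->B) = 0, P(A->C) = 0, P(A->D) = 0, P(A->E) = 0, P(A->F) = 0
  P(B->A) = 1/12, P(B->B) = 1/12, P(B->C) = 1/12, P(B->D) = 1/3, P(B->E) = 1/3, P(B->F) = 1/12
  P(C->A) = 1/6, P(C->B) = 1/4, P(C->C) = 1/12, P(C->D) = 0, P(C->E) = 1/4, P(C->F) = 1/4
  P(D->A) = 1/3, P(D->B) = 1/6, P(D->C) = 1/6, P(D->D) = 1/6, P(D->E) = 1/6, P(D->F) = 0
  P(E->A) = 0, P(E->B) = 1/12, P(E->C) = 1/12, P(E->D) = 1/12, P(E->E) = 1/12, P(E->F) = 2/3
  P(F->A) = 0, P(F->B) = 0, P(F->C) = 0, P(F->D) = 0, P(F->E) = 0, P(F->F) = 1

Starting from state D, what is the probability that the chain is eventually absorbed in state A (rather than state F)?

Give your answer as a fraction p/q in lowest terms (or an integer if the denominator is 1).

Let a_i = P(absorbed in A | start in state i).
Boundary conditions: a_A = 1, a_F = 0.
For each transient state i, a_i = sum_j P(i->j) * a_j:
  a_B = 1/12*a_A + 1/12*a_B + 1/12*a_C + 1/3*a_D + 1/3*a_E + 1/12*a_F
  a_C = 1/6*a_A + 1/4*a_B + 1/12*a_C + 0*a_D + 1/4*a_E + 1/4*a_F
  a_D = 1/3*a_A + 1/6*a_B + 1/6*a_C + 1/6*a_D + 1/6*a_E + 0*a_F
  a_E = 0*a_A + 1/12*a_B + 1/12*a_C + 1/12*a_D + 1/12*a_E + 2/3*a_F

Substituting a_A = 1 and a_F = 0, rearrange to (I - Q) a = r where r[i] = P(i -> A):
  [11/12, -1/12, -1/3, -1/3] . (a_B, a_C, a_D, a_E) = 1/12
  [-1/4, 11/12, 0, -1/4] . (a_B, a_C, a_D, a_E) = 1/6
  [-1/6, -1/6, 5/6, -1/6] . (a_B, a_C, a_D, a_E) = 1/3
  [-1/12, -1/12, -1/12, 11/12] . (a_B, a_C, a_D, a_E) = 0

Solving yields:
  a_B = 311/858
  a_C = 89/286
  a_D = 239/429
  a_E = 16/143

Starting state is D, so the absorption probability is a_D = 239/429.

Answer: 239/429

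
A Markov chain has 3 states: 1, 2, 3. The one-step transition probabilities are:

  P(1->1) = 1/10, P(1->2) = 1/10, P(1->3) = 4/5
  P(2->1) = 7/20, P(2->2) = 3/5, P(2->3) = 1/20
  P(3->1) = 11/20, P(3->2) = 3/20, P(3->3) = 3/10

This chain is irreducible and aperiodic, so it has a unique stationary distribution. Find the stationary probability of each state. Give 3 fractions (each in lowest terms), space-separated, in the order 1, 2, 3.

The stationary distribution satisfies pi = pi * P, i.e.:
  pi_1 = 1/10*pi_1 + 7/20*pi_2 + 11/20*pi_3
  pi_2 = 1/10*pi_1 + 3/5*pi_2 + 3/20*pi_3
  pi_3 = 4/5*pi_1 + 1/20*pi_2 + 3/10*pi_3
with normalization: pi_1 + pi_2 + pi_3 = 1.

Using the first 2 balance equations plus normalization, the linear system A*pi = b is:
  [-9/10, 7/20, 11/20] . pi = 0
  [1/10, -2/5, 3/20] . pi = 0
  [1, 1, 1] . pi = 1

Solving yields:
  pi_1 = 109/315
  pi_2 = 76/315
  pi_3 = 26/63

Verification (pi * P):
  109/315*1/10 + 76/315*7/20 + 26/63*11/20 = 109/315 = pi_1  (ok)
  109/315*1/10 + 76/315*3/5 + 26/63*3/20 = 76/315 = pi_2  (ok)
  109/315*4/5 + 76/315*1/20 + 26/63*3/10 = 26/63 = pi_3  (ok)

Answer: 109/315 76/315 26/63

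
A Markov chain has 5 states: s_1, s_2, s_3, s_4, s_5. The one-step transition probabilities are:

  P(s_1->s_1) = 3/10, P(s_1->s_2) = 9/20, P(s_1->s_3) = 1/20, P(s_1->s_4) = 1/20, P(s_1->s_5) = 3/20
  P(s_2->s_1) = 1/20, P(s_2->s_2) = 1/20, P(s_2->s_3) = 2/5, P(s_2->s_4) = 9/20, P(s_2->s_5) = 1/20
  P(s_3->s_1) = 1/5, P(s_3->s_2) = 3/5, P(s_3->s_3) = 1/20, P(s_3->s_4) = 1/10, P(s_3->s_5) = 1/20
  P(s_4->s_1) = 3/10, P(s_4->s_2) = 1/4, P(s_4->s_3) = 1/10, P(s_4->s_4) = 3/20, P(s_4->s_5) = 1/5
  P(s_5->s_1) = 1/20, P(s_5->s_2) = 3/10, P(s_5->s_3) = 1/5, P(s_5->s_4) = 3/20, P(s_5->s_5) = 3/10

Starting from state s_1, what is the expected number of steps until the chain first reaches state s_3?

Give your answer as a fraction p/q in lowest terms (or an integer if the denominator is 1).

Let h_i = expected steps to first reach s_3 from state i.
Boundary: h_s_3 = 0.
First-step equations for the other states:
  h_s_1 = 1 + 3/10*h_s_1 + 9/20*h_s_2 + 1/20*h_s_3 + 1/20*h_s_4 + 3/20*h_s_5
  h_s_2 = 1 + 1/20*h_s_1 + 1/20*h_s_2 + 2/5*h_s_3 + 9/20*h_s_4 + 1/20*h_s_5
  h_s_4 = 1 + 3/10*h_s_1 + 1/4*h_s_2 + 1/10*h_s_3 + 3/20*h_s_4 + 1/5*h_s_5
  h_s_5 = 1 + 1/20*h_s_1 + 3/10*h_s_2 + 1/5*h_s_3 + 3/20*h_s_4 + 3/10*h_s_5

Substituting h_s_3 = 0 and rearranging gives the linear system (I - Q) h = 1:
  [7/10, -9/20, -1/20, -3/20] . (h_s_1, h_s_2, h_s_4, h_s_5) = 1
  [-1/20, 19/20, -9/20, -1/20] . (h_s_1, h_s_2, h_s_4, h_s_5) = 1
  [-3/10, -1/4, 17/20, -1/5] . (h_s_1, h_s_2, h_s_4, h_s_5) = 1
  [-1/20, -3/10, -3/20, 7/10] . (h_s_1, h_s_2, h_s_4, h_s_5) = 1

Solving yields:
  h_s_1 = 179120/32239
  h_s_2 = 135600/32239
  h_s_4 = 177500/32239
  h_s_5 = 155000/32239

Starting state is s_1, so the expected hitting time is h_s_1 = 179120/32239.

Answer: 179120/32239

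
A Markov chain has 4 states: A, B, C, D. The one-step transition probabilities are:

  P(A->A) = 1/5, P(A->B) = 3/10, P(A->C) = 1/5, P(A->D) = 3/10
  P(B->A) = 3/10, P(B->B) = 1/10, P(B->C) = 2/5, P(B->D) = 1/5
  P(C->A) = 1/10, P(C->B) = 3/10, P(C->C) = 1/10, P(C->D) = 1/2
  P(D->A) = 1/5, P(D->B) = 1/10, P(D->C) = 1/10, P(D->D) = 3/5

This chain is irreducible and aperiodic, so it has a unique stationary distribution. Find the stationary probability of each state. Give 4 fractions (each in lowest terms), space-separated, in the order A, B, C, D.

Answer: 187/934 163/934 161/934 423/934

Derivation:
The stationary distribution satisfies pi = pi * P, i.e.:
  pi_A = 1/5*pi_A + 3/10*pi_B + 1/10*pi_C + 1/5*pi_D
  pi_B = 3/10*pi_A + 1/10*pi_B + 3/10*pi_C + 1/10*pi_D
  pi_C = 1/5*pi_A + 2/5*pi_B + 1/10*pi_C + 1/10*pi_D
  pi_D = 3/10*pi_A + 1/5*pi_B + 1/2*pi_C + 3/5*pi_D
with normalization: pi_A + pi_B + pi_C + pi_D = 1.

Using the first 3 balance equations plus normalization, the linear system A*pi = b is:
  [-4/5, 3/10, 1/10, 1/5] . pi = 0
  [3/10, -9/10, 3/10, 1/10] . pi = 0
  [1/5, 2/5, -9/10, 1/10] . pi = 0
  [1, 1, 1, 1] . pi = 1

Solving yields:
  pi_A = 187/934
  pi_B = 163/934
  pi_C = 161/934
  pi_D = 423/934

Verification (pi * P):
  187/934*1/5 + 163/934*3/10 + 161/934*1/10 + 423/934*1/5 = 187/934 = pi_A  (ok)
  187/934*3/10 + 163/934*1/10 + 161/934*3/10 + 423/934*1/10 = 163/934 = pi_B  (ok)
  187/934*1/5 + 163/934*2/5 + 161/934*1/10 + 423/934*1/10 = 161/934 = pi_C  (ok)
  187/934*3/10 + 163/934*1/5 + 161/934*1/2 + 423/934*3/5 = 423/934 = pi_D  (ok)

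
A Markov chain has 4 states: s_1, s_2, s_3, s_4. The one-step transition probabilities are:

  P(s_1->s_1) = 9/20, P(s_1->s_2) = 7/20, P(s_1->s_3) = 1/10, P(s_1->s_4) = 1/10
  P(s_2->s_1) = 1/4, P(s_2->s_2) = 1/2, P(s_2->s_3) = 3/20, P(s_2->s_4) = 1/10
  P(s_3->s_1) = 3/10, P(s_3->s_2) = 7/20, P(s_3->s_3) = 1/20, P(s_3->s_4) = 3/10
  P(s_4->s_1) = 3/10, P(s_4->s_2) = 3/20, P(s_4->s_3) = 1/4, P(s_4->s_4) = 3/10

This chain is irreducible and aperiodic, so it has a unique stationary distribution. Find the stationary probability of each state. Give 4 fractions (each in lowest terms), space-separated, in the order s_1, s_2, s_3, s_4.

The stationary distribution satisfies pi = pi * P, i.e.:
  pi_s_1 = 9/20*pi_s_1 + 1/4*pi_s_2 + 3/10*pi_s_3 + 3/10*pi_s_4
  pi_s_2 = 7/20*pi_s_1 + 1/2*pi_s_2 + 7/20*pi_s_3 + 3/20*pi_s_4
  pi_s_3 = 1/10*pi_s_1 + 3/20*pi_s_2 + 1/20*pi_s_3 + 1/4*pi_s_4
  pi_s_4 = 1/10*pi_s_1 + 1/10*pi_s_2 + 3/10*pi_s_3 + 3/10*pi_s_4
with normalization: pi_s_1 + pi_s_2 + pi_s_3 + pi_s_4 = 1.

Using the first 3 balance equations plus normalization, the linear system A*pi = b is:
  [-11/20, 1/4, 3/10, 3/10] . pi = 0
  [7/20, -1/2, 7/20, 3/20] . pi = 0
  [1/10, 3/20, -19/20, 1/4] . pi = 0
  [1, 1, 1, 1] . pi = 1

Solving yields:
  pi_s_1 = 457/1381
  pi_s_2 = 517/1381
  pi_s_3 = 375/2762
  pi_s_4 = 439/2762

Verification (pi * P):
  457/1381*9/20 + 517/1381*1/4 + 375/2762*3/10 + 439/2762*3/10 = 457/1381 = pi_s_1  (ok)
  457/1381*7/20 + 517/1381*1/2 + 375/2762*7/20 + 439/2762*3/20 = 517/1381 = pi_s_2  (ok)
  457/1381*1/10 + 517/1381*3/20 + 375/2762*1/20 + 439/2762*1/4 = 375/2762 = pi_s_3  (ok)
  457/1381*1/10 + 517/1381*1/10 + 375/2762*3/10 + 439/2762*3/10 = 439/2762 = pi_s_4  (ok)

Answer: 457/1381 517/1381 375/2762 439/2762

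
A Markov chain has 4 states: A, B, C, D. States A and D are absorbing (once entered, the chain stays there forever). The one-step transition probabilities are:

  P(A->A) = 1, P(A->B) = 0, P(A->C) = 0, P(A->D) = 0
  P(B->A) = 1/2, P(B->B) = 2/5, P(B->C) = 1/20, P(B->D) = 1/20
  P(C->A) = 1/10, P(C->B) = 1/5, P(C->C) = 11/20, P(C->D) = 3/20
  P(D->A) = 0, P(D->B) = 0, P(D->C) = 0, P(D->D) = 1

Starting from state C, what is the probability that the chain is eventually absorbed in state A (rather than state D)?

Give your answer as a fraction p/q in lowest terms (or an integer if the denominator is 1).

Answer: 8/13

Derivation:
Let a_i = P(absorbed in A | start in state i).
Boundary conditions: a_A = 1, a_D = 0.
For each transient state i, a_i = sum_j P(i->j) * a_j:
  a_B = 1/2*a_A + 2/5*a_B + 1/20*a_C + 1/20*a_D
  a_C = 1/10*a_A + 1/5*a_B + 11/20*a_C + 3/20*a_D

Substituting a_A = 1 and a_D = 0, rearrange to (I - Q) a = r where r[i] = P(i -> A):
  [3/5, -1/20] . (a_B, a_C) = 1/2
  [-1/5, 9/20] . (a_B, a_C) = 1/10

Solving yields:
  a_B = 23/26
  a_C = 8/13

Starting state is C, so the absorption probability is a_C = 8/13.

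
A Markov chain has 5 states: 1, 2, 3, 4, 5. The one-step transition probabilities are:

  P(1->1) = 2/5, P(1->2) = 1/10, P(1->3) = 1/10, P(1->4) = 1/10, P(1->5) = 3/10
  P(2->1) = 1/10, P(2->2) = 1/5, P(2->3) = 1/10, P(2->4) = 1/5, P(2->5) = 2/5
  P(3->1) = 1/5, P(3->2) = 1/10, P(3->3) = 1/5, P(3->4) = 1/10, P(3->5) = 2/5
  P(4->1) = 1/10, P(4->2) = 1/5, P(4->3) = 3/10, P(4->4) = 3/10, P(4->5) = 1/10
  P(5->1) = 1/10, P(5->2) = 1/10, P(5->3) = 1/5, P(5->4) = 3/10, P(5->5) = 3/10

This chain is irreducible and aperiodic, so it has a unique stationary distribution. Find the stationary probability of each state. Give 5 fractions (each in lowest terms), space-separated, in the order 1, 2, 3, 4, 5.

Answer: 1121/6589 889/6589 1258/6589 1412/6589 1909/6589

Derivation:
The stationary distribution satisfies pi = pi * P, i.e.:
  pi_1 = 2/5*pi_1 + 1/10*pi_2 + 1/5*pi_3 + 1/10*pi_4 + 1/10*pi_5
  pi_2 = 1/10*pi_1 + 1/5*pi_2 + 1/10*pi_3 + 1/5*pi_4 + 1/10*pi_5
  pi_3 = 1/10*pi_1 + 1/10*pi_2 + 1/5*pi_3 + 3/10*pi_4 + 1/5*pi_5
  pi_4 = 1/10*pi_1 + 1/5*pi_2 + 1/10*pi_3 + 3/10*pi_4 + 3/10*pi_5
  pi_5 = 3/10*pi_1 + 2/5*pi_2 + 2/5*pi_3 + 1/10*pi_4 + 3/10*pi_5
with normalization: pi_1 + pi_2 + pi_3 + pi_4 + pi_5 = 1.

Using the first 4 balance equations plus normalization, the linear system A*pi = b is:
  [-3/5, 1/10, 1/5, 1/10, 1/10] . pi = 0
  [1/10, -4/5, 1/10, 1/5, 1/10] . pi = 0
  [1/10, 1/10, -4/5, 3/10, 1/5] . pi = 0
  [1/10, 1/5, 1/10, -7/10, 3/10] . pi = 0
  [1, 1, 1, 1, 1] . pi = 1

Solving yields:
  pi_1 = 1121/6589
  pi_2 = 889/6589
  pi_3 = 1258/6589
  pi_4 = 1412/6589
  pi_5 = 1909/6589

Verification (pi * P):
  1121/6589*2/5 + 889/6589*1/10 + 1258/6589*1/5 + 1412/6589*1/10 + 1909/6589*1/10 = 1121/6589 = pi_1  (ok)
  1121/6589*1/10 + 889/6589*1/5 + 1258/6589*1/10 + 1412/6589*1/5 + 1909/6589*1/10 = 889/6589 = pi_2  (ok)
  1121/6589*1/10 + 889/6589*1/10 + 1258/6589*1/5 + 1412/6589*3/10 + 1909/6589*1/5 = 1258/6589 = pi_3  (ok)
  1121/6589*1/10 + 889/6589*1/5 + 1258/6589*1/10 + 1412/6589*3/10 + 1909/6589*3/10 = 1412/6589 = pi_4  (ok)
  1121/6589*3/10 + 889/6589*2/5 + 1258/6589*2/5 + 1412/6589*1/10 + 1909/6589*3/10 = 1909/6589 = pi_5  (ok)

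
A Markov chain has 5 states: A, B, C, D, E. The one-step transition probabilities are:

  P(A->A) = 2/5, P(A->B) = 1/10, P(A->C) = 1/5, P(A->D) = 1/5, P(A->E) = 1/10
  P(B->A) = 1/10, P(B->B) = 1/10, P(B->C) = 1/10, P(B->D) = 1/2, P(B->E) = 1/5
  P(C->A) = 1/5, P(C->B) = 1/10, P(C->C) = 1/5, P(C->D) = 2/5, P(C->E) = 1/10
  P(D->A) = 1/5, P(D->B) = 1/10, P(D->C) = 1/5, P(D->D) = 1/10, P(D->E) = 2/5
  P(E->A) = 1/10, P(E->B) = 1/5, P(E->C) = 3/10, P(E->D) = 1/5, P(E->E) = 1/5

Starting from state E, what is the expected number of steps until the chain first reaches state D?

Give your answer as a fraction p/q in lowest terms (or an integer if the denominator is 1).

Answer: 4210/1219

Derivation:
Let h_i = expected steps to first reach D from state i.
Boundary: h_D = 0.
First-step equations for the other states:
  h_A = 1 + 2/5*h_A + 1/10*h_B + 1/5*h_C + 1/5*h_D + 1/10*h_E
  h_B = 1 + 1/10*h_A + 1/10*h_B + 1/10*h_C + 1/2*h_D + 1/5*h_E
  h_C = 1 + 1/5*h_A + 1/10*h_B + 1/5*h_C + 2/5*h_D + 1/10*h_E
  h_E = 1 + 1/10*h_A + 1/5*h_B + 3/10*h_C + 1/5*h_D + 1/5*h_E

Substituting h_D = 0 and rearranging gives the linear system (I - Q) h = 1:
  [3/5, -1/10, -1/5, -1/10] . (h_A, h_B, h_C, h_E) = 1
  [-1/10, 9/10, -1/10, -1/5] . (h_A, h_B, h_C, h_E) = 1
  [-1/5, -1/10, 4/5, -1/10] . (h_A, h_B, h_C, h_E) = 1
  [-1/10, -1/5, -3/10, 4/5] . (h_A, h_B, h_C, h_E) = 1

Solving yields:
  h_A = 4450/1219
  h_B = 60/23
  h_C = 3560/1219
  h_E = 4210/1219

Starting state is E, so the expected hitting time is h_E = 4210/1219.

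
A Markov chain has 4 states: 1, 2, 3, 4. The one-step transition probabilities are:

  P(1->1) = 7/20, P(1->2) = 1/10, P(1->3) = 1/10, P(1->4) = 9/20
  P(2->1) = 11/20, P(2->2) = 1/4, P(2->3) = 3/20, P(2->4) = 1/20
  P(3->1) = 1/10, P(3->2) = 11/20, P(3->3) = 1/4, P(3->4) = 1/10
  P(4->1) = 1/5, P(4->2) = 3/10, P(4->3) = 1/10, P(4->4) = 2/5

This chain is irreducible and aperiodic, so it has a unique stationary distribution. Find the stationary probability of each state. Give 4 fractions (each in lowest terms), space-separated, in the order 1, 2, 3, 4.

Answer: 524/1613 412/1613 214/1613 463/1613

Derivation:
The stationary distribution satisfies pi = pi * P, i.e.:
  pi_1 = 7/20*pi_1 + 11/20*pi_2 + 1/10*pi_3 + 1/5*pi_4
  pi_2 = 1/10*pi_1 + 1/4*pi_2 + 11/20*pi_3 + 3/10*pi_4
  pi_3 = 1/10*pi_1 + 3/20*pi_2 + 1/4*pi_3 + 1/10*pi_4
  pi_4 = 9/20*pi_1 + 1/20*pi_2 + 1/10*pi_3 + 2/5*pi_4
with normalization: pi_1 + pi_2 + pi_3 + pi_4 = 1.

Using the first 3 balance equations plus normalization, the linear system A*pi = b is:
  [-13/20, 11/20, 1/10, 1/5] . pi = 0
  [1/10, -3/4, 11/20, 3/10] . pi = 0
  [1/10, 3/20, -3/4, 1/10] . pi = 0
  [1, 1, 1, 1] . pi = 1

Solving yields:
  pi_1 = 524/1613
  pi_2 = 412/1613
  pi_3 = 214/1613
  pi_4 = 463/1613

Verification (pi * P):
  524/1613*7/20 + 412/1613*11/20 + 214/1613*1/10 + 463/1613*1/5 = 524/1613 = pi_1  (ok)
  524/1613*1/10 + 412/1613*1/4 + 214/1613*11/20 + 463/1613*3/10 = 412/1613 = pi_2  (ok)
  524/1613*1/10 + 412/1613*3/20 + 214/1613*1/4 + 463/1613*1/10 = 214/1613 = pi_3  (ok)
  524/1613*9/20 + 412/1613*1/20 + 214/1613*1/10 + 463/1613*2/5 = 463/1613 = pi_4  (ok)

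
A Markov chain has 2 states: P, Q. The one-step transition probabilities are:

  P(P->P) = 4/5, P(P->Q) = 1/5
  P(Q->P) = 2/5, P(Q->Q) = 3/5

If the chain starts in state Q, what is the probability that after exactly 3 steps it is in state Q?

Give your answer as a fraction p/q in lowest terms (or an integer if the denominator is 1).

Computing P^3 by repeated multiplication:
P^1 =
  P: [4/5, 1/5]
  Q: [2/5, 3/5]
P^2 =
  P: [18/25, 7/25]
  Q: [14/25, 11/25]
P^3 =
  P: [86/125, 39/125]
  Q: [78/125, 47/125]

(P^3)[Q -> Q] = 47/125

Answer: 47/125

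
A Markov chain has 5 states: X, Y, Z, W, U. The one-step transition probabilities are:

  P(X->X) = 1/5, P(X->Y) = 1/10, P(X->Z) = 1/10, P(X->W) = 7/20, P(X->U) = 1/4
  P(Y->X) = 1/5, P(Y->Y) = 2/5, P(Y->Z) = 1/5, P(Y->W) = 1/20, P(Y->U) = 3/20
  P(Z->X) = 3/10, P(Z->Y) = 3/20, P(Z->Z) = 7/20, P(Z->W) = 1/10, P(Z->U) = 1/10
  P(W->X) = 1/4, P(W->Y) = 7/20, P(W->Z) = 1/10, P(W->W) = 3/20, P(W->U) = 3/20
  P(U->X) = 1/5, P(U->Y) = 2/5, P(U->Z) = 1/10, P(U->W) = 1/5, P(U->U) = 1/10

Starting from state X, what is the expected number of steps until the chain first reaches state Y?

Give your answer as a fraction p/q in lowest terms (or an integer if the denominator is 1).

Let h_i = expected steps to first reach Y from state i.
Boundary: h_Y = 0.
First-step equations for the other states:
  h_X = 1 + 1/5*h_X + 1/10*h_Y + 1/10*h_Z + 7/20*h_W + 1/4*h_U
  h_Z = 1 + 3/10*h_X + 3/20*h_Y + 7/20*h_Z + 1/10*h_W + 1/10*h_U
  h_W = 1 + 1/4*h_X + 7/20*h_Y + 1/10*h_Z + 3/20*h_W + 3/20*h_U
  h_U = 1 + 1/5*h_X + 2/5*h_Y + 1/10*h_Z + 1/5*h_W + 1/10*h_U

Substituting h_Y = 0 and rearranging gives the linear system (I - Q) h = 1:
  [4/5, -1/10, -7/20, -1/4] . (h_X, h_Z, h_W, h_U) = 1
  [-3/10, 13/20, -1/10, -1/10] . (h_X, h_Z, h_W, h_U) = 1
  [-1/4, -1/10, 17/20, -3/20] . (h_X, h_Z, h_W, h_U) = 1
  [-1/5, -1/10, -1/5, 9/10] . (h_X, h_Z, h_W, h_U) = 1

Solving yields:
  h_X = 81900/18079
  h_Z = 85460/18079
  h_W = 66450/18079
  h_U = 62550/18079

Starting state is X, so the expected hitting time is h_X = 81900/18079.

Answer: 81900/18079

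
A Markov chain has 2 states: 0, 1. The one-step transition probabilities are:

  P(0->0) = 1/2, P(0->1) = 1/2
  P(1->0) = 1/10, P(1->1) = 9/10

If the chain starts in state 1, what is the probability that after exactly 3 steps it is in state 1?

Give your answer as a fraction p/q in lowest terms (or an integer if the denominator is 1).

Answer: 211/250

Derivation:
Computing P^3 by repeated multiplication:
P^1 =
  0: [1/2, 1/2]
  1: [1/10, 9/10]
P^2 =
  0: [3/10, 7/10]
  1: [7/50, 43/50]
P^3 =
  0: [11/50, 39/50]
  1: [39/250, 211/250]

(P^3)[1 -> 1] = 211/250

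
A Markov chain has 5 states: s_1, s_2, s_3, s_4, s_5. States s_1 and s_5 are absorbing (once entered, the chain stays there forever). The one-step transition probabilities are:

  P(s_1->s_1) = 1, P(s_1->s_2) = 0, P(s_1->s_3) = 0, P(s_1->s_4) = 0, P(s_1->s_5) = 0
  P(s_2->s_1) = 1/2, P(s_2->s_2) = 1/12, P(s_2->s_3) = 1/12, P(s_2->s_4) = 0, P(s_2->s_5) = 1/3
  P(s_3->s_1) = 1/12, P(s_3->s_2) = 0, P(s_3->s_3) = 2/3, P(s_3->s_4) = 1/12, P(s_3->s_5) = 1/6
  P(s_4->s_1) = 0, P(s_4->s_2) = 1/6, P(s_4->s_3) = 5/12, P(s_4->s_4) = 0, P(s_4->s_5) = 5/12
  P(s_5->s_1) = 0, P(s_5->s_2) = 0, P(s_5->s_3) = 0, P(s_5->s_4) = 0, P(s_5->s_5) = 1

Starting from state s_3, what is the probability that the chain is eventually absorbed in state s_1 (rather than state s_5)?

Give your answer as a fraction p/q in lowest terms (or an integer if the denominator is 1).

Answer: 48/157

Derivation:
Let a_i = P(absorbed in s_1 | start in state i).
Boundary conditions: a_s_1 = 1, a_s_5 = 0.
For each transient state i, a_i = sum_j P(i->j) * a_j:
  a_s_2 = 1/2*a_s_1 + 1/12*a_s_2 + 1/12*a_s_3 + 0*a_s_4 + 1/3*a_s_5
  a_s_3 = 1/12*a_s_1 + 0*a_s_2 + 2/3*a_s_3 + 1/12*a_s_4 + 1/6*a_s_5
  a_s_4 = 0*a_s_1 + 1/6*a_s_2 + 5/12*a_s_3 + 0*a_s_4 + 5/12*a_s_5

Substituting a_s_1 = 1 and a_s_5 = 0, rearrange to (I - Q) a = r where r[i] = P(i -> s_1):
  [11/12, -1/12, 0] . (a_s_2, a_s_3, a_s_4) = 1/2
  [0, 1/3, -1/12] . (a_s_2, a_s_3, a_s_4) = 1/12
  [-1/6, -5/12, 1] . (a_s_2, a_s_3, a_s_4) = 0

Solving yields:
  a_s_2 = 90/157
  a_s_3 = 48/157
  a_s_4 = 35/157

Starting state is s_3, so the absorption probability is a_s_3 = 48/157.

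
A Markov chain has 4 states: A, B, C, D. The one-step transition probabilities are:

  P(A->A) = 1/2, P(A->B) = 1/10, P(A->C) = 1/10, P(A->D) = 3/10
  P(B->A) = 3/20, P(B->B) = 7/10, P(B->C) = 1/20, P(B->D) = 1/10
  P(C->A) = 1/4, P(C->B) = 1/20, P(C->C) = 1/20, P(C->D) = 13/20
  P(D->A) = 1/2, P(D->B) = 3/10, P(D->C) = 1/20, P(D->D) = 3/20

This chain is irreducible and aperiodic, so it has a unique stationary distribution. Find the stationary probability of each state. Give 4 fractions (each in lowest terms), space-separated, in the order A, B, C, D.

The stationary distribution satisfies pi = pi * P, i.e.:
  pi_A = 1/2*pi_A + 3/20*pi_B + 1/4*pi_C + 1/2*pi_D
  pi_B = 1/10*pi_A + 7/10*pi_B + 1/20*pi_C + 3/10*pi_D
  pi_C = 1/10*pi_A + 1/20*pi_B + 1/20*pi_C + 1/20*pi_D
  pi_D = 3/10*pi_A + 1/10*pi_B + 13/20*pi_C + 3/20*pi_D
with normalization: pi_A + pi_B + pi_C + pi_D = 1.

Using the first 3 balance equations plus normalization, the linear system A*pi = b is:
  [-1/2, 3/20, 1/4, 1/2] . pi = 0
  [1/10, -3/10, 1/20, 3/10] . pi = 0
  [1/10, 1/20, -19/20, 1/20] . pi = 0
  [1, 1, 1, 1] . pi = 1

Solving yields:
  pi_A = 307/853
  pi_B = 300/853
  pi_C = 58/853
  pi_D = 188/853

Verification (pi * P):
  307/853*1/2 + 300/853*3/20 + 58/853*1/4 + 188/853*1/2 = 307/853 = pi_A  (ok)
  307/853*1/10 + 300/853*7/10 + 58/853*1/20 + 188/853*3/10 = 300/853 = pi_B  (ok)
  307/853*1/10 + 300/853*1/20 + 58/853*1/20 + 188/853*1/20 = 58/853 = pi_C  (ok)
  307/853*3/10 + 300/853*1/10 + 58/853*13/20 + 188/853*3/20 = 188/853 = pi_D  (ok)

Answer: 307/853 300/853 58/853 188/853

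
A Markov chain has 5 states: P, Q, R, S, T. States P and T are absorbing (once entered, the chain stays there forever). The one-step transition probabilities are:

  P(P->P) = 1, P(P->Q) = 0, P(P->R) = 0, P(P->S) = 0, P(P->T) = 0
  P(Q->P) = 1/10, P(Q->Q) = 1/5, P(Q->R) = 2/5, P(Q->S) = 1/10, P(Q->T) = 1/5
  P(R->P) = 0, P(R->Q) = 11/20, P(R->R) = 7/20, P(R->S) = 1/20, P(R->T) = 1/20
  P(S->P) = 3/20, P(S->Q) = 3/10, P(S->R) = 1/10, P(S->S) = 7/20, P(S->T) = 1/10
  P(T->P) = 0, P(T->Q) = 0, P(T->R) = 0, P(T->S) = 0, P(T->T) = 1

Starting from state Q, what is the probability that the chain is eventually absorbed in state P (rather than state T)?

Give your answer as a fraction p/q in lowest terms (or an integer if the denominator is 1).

Let a_i = P(absorbed in P | start in state i).
Boundary conditions: a_P = 1, a_T = 0.
For each transient state i, a_i = sum_j P(i->j) * a_j:
  a_Q = 1/10*a_P + 1/5*a_Q + 2/5*a_R + 1/10*a_S + 1/5*a_T
  a_R = 0*a_P + 11/20*a_Q + 7/20*a_R + 1/20*a_S + 1/20*a_T
  a_S = 3/20*a_P + 3/10*a_Q + 1/10*a_R + 7/20*a_S + 1/10*a_T

Substituting a_P = 1 and a_T = 0, rearrange to (I - Q) a = r where r[i] = P(i -> P):
  [4/5, -2/5, -1/10] . (a_Q, a_R, a_S) = 1/10
  [-11/20, 13/20, -1/20] . (a_Q, a_R, a_S) = 0
  [-3/10, -1/10, 13/20] . (a_Q, a_R, a_S) = 3/20

Solving yields:
  a_Q = 109/320
  a_R = 103/320
  a_S = 7/16

Starting state is Q, so the absorption probability is a_Q = 109/320.

Answer: 109/320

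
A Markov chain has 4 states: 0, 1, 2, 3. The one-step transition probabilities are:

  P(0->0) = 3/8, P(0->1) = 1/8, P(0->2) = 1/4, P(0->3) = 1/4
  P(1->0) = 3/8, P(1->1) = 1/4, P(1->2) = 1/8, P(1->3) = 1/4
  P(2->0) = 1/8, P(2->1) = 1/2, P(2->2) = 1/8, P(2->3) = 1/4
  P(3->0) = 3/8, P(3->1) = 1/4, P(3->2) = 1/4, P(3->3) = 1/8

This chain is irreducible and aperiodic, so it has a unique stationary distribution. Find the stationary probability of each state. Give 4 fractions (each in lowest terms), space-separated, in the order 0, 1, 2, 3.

The stationary distribution satisfies pi = pi * P, i.e.:
  pi_0 = 3/8*pi_0 + 3/8*pi_1 + 1/8*pi_2 + 3/8*pi_3
  pi_1 = 1/8*pi_0 + 1/4*pi_1 + 1/2*pi_2 + 1/4*pi_3
  pi_2 = 1/4*pi_0 + 1/8*pi_1 + 1/8*pi_2 + 1/4*pi_3
  pi_3 = 1/4*pi_0 + 1/4*pi_1 + 1/4*pi_2 + 1/8*pi_3
with normalization: pi_0 + pi_1 + pi_2 + pi_3 = 1.

Using the first 3 balance equations plus normalization, the linear system A*pi = b is:
  [-5/8, 3/8, 1/8, 3/8] . pi = 0
  [1/8, -3/4, 1/2, 1/4] . pi = 0
  [1/4, 1/8, -7/8, 1/4] . pi = 0
  [1, 1, 1, 1] . pi = 1

Solving yields:
  pi_0 = 97/297
  pi_1 = 17/66
  pi_2 = 115/594
  pi_3 = 2/9

Verification (pi * P):
  97/297*3/8 + 17/66*3/8 + 115/594*1/8 + 2/9*3/8 = 97/297 = pi_0  (ok)
  97/297*1/8 + 17/66*1/4 + 115/594*1/2 + 2/9*1/4 = 17/66 = pi_1  (ok)
  97/297*1/4 + 17/66*1/8 + 115/594*1/8 + 2/9*1/4 = 115/594 = pi_2  (ok)
  97/297*1/4 + 17/66*1/4 + 115/594*1/4 + 2/9*1/8 = 2/9 = pi_3  (ok)

Answer: 97/297 17/66 115/594 2/9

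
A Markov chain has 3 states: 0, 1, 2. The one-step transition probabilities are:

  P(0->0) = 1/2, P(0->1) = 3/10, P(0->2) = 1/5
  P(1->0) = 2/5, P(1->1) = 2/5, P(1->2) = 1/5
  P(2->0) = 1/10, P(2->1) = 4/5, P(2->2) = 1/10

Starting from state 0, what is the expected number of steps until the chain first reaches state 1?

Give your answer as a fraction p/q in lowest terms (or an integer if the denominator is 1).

Let h_i = expected steps to first reach 1 from state i.
Boundary: h_1 = 0.
First-step equations for the other states:
  h_0 = 1 + 1/2*h_0 + 3/10*h_1 + 1/5*h_2
  h_2 = 1 + 1/10*h_0 + 4/5*h_1 + 1/10*h_2

Substituting h_1 = 0 and rearranging gives the linear system (I - Q) h = 1:
  [1/2, -1/5] . (h_0, h_2) = 1
  [-1/10, 9/10] . (h_0, h_2) = 1

Solving yields:
  h_0 = 110/43
  h_2 = 60/43

Starting state is 0, so the expected hitting time is h_0 = 110/43.

Answer: 110/43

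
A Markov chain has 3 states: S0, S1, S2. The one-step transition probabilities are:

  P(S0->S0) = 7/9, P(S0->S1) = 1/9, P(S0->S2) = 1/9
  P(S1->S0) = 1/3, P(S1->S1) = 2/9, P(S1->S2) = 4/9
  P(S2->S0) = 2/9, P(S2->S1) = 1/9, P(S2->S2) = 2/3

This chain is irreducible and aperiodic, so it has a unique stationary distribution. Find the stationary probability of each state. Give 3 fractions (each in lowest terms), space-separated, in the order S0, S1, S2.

The stationary distribution satisfies pi = pi * P, i.e.:
  pi_S0 = 7/9*pi_S0 + 1/3*pi_S1 + 2/9*pi_S2
  pi_S1 = 1/9*pi_S0 + 2/9*pi_S1 + 1/9*pi_S2
  pi_S2 = 1/9*pi_S0 + 4/9*pi_S1 + 2/3*pi_S2
with normalization: pi_S0 + pi_S1 + pi_S2 = 1.

Using the first 2 balance equations plus normalization, the linear system A*pi = b is:
  [-2/9, 1/3, 2/9] . pi = 0
  [1/9, -7/9, 1/9] . pi = 0
  [1, 1, 1] . pi = 1

Solving yields:
  pi_S0 = 17/32
  pi_S1 = 1/8
  pi_S2 = 11/32

Verification (pi * P):
  17/32*7/9 + 1/8*1/3 + 11/32*2/9 = 17/32 = pi_S0  (ok)
  17/32*1/9 + 1/8*2/9 + 11/32*1/9 = 1/8 = pi_S1  (ok)
  17/32*1/9 + 1/8*4/9 + 11/32*2/3 = 11/32 = pi_S2  (ok)

Answer: 17/32 1/8 11/32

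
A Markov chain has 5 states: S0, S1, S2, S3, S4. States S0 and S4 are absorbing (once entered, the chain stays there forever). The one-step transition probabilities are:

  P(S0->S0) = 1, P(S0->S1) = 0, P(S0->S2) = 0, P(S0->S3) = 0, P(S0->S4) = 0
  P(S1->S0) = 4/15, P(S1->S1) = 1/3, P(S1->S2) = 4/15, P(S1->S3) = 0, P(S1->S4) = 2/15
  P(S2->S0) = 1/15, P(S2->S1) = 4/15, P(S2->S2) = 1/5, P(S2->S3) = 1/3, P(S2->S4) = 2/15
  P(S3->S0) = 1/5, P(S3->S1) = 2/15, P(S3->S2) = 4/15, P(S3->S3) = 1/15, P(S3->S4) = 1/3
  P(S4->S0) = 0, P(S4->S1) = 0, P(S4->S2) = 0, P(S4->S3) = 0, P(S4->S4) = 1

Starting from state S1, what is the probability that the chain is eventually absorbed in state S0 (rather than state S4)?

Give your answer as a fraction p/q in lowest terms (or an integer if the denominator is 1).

Answer: 177/304

Derivation:
Let a_i = P(absorbed in S0 | start in state i).
Boundary conditions: a_S0 = 1, a_S4 = 0.
For each transient state i, a_i = sum_j P(i->j) * a_j:
  a_S1 = 4/15*a_S0 + 1/3*a_S1 + 4/15*a_S2 + 0*a_S3 + 2/15*a_S4
  a_S2 = 1/15*a_S0 + 4/15*a_S1 + 1/5*a_S2 + 1/3*a_S3 + 2/15*a_S4
  a_S3 = 1/5*a_S0 + 2/15*a_S1 + 4/15*a_S2 + 1/15*a_S3 + 1/3*a_S4

Substituting a_S0 = 1 and a_S4 = 0, rearrange to (I - Q) a = r where r[i] = P(i -> S0):
  [2/3, -4/15, 0] . (a_S1, a_S2, a_S3) = 4/15
  [-4/15, 4/5, -1/3] . (a_S1, a_S2, a_S3) = 1/15
  [-2/15, -4/15, 14/15] . (a_S1, a_S2, a_S3) = 1/5

Solving yields:
  a_S1 = 177/304
  a_S2 = 277/608
  a_S3 = 65/152

Starting state is S1, so the absorption probability is a_S1 = 177/304.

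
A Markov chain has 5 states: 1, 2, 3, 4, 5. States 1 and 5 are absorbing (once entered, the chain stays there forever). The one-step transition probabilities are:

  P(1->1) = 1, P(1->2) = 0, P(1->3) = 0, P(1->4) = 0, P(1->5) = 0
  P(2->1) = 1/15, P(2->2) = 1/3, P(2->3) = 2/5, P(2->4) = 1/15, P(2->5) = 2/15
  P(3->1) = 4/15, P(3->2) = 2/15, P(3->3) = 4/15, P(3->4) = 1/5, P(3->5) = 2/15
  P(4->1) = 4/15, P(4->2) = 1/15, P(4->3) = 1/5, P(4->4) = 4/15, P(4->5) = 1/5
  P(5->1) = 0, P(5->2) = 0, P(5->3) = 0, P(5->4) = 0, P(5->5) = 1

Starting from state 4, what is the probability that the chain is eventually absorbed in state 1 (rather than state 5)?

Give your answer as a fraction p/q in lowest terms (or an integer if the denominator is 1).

Let a_i = P(absorbed in 1 | start in state i).
Boundary conditions: a_1 = 1, a_5 = 0.
For each transient state i, a_i = sum_j P(i->j) * a_j:
  a_2 = 1/15*a_1 + 1/3*a_2 + 2/5*a_3 + 1/15*a_4 + 2/15*a_5
  a_3 = 4/15*a_1 + 2/15*a_2 + 4/15*a_3 + 1/5*a_4 + 2/15*a_5
  a_4 = 4/15*a_1 + 1/15*a_2 + 1/5*a_3 + 4/15*a_4 + 1/5*a_5

Substituting a_1 = 1 and a_5 = 0, rearrange to (I - Q) a = r where r[i] = P(i -> 1):
  [2/3, -2/5, -1/15] . (a_2, a_3, a_4) = 1/15
  [-2/15, 11/15, -1/5] . (a_2, a_3, a_4) = 4/15
  [-1/15, -1/5, 11/15] . (a_2, a_3, a_4) = 4/15

Solving yields:
  a_2 = 504/953
  a_3 = 589/953
  a_4 = 553/953

Starting state is 4, so the absorption probability is a_4 = 553/953.

Answer: 553/953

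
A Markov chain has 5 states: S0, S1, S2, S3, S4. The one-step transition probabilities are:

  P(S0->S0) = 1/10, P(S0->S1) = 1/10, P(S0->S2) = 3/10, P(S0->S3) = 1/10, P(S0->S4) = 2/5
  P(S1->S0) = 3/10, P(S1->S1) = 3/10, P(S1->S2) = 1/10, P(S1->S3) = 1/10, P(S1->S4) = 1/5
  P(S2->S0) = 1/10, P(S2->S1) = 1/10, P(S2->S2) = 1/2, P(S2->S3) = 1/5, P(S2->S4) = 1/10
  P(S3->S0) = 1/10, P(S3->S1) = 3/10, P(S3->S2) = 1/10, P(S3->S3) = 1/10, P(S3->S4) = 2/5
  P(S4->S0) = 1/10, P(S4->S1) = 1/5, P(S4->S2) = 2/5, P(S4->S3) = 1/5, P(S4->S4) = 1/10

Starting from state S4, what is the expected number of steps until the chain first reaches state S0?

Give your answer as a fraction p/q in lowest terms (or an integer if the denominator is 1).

Let h_i = expected steps to first reach S0 from state i.
Boundary: h_S0 = 0.
First-step equations for the other states:
  h_S1 = 1 + 3/10*h_S0 + 3/10*h_S1 + 1/10*h_S2 + 1/10*h_S3 + 1/5*h_S4
  h_S2 = 1 + 1/10*h_S0 + 1/10*h_S1 + 1/2*h_S2 + 1/5*h_S3 + 1/10*h_S4
  h_S3 = 1 + 1/10*h_S0 + 3/10*h_S1 + 1/10*h_S2 + 1/10*h_S3 + 2/5*h_S4
  h_S4 = 1 + 1/10*h_S0 + 1/5*h_S1 + 2/5*h_S2 + 1/5*h_S3 + 1/10*h_S4

Substituting h_S0 = 0 and rearranging gives the linear system (I - Q) h = 1:
  [7/10, -1/10, -1/10, -1/5] . (h_S1, h_S2, h_S3, h_S4) = 1
  [-1/10, 1/2, -1/5, -1/10] . (h_S1, h_S2, h_S3, h_S4) = 1
  [-3/10, -1/10, 9/10, -2/5] . (h_S1, h_S2, h_S3, h_S4) = 1
  [-1/5, -2/5, -1/5, 9/10] . (h_S1, h_S2, h_S3, h_S4) = 1

Solving yields:
  h_S1 = 3360/613
  h_S2 = 4460/613
  h_S3 = 4230/613
  h_S4 = 4350/613

Starting state is S4, so the expected hitting time is h_S4 = 4350/613.

Answer: 4350/613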